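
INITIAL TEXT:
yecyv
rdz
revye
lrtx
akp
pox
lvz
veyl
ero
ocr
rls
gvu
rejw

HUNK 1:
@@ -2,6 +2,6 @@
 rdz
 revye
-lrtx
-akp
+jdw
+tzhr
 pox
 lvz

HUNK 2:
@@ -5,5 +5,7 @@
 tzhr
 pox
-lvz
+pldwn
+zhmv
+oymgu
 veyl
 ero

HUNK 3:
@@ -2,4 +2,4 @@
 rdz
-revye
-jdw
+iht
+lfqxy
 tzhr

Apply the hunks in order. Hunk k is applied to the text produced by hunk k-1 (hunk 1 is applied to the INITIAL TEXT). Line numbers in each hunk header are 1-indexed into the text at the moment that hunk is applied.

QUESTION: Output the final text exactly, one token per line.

Hunk 1: at line 2 remove [lrtx,akp] add [jdw,tzhr] -> 13 lines: yecyv rdz revye jdw tzhr pox lvz veyl ero ocr rls gvu rejw
Hunk 2: at line 5 remove [lvz] add [pldwn,zhmv,oymgu] -> 15 lines: yecyv rdz revye jdw tzhr pox pldwn zhmv oymgu veyl ero ocr rls gvu rejw
Hunk 3: at line 2 remove [revye,jdw] add [iht,lfqxy] -> 15 lines: yecyv rdz iht lfqxy tzhr pox pldwn zhmv oymgu veyl ero ocr rls gvu rejw

Answer: yecyv
rdz
iht
lfqxy
tzhr
pox
pldwn
zhmv
oymgu
veyl
ero
ocr
rls
gvu
rejw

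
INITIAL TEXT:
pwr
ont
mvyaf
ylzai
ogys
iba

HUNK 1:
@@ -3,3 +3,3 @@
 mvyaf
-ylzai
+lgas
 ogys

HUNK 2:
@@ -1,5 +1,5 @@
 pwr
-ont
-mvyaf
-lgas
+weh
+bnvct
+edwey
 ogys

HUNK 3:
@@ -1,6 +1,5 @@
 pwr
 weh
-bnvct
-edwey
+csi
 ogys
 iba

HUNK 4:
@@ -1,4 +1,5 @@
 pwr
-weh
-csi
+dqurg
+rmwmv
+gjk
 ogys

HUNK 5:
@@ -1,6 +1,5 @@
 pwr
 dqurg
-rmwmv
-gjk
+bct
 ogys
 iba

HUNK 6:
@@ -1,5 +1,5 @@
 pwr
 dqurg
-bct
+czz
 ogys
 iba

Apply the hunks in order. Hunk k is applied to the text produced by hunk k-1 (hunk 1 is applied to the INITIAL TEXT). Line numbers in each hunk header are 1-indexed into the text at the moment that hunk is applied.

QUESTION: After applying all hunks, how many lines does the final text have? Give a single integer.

Hunk 1: at line 3 remove [ylzai] add [lgas] -> 6 lines: pwr ont mvyaf lgas ogys iba
Hunk 2: at line 1 remove [ont,mvyaf,lgas] add [weh,bnvct,edwey] -> 6 lines: pwr weh bnvct edwey ogys iba
Hunk 3: at line 1 remove [bnvct,edwey] add [csi] -> 5 lines: pwr weh csi ogys iba
Hunk 4: at line 1 remove [weh,csi] add [dqurg,rmwmv,gjk] -> 6 lines: pwr dqurg rmwmv gjk ogys iba
Hunk 5: at line 1 remove [rmwmv,gjk] add [bct] -> 5 lines: pwr dqurg bct ogys iba
Hunk 6: at line 1 remove [bct] add [czz] -> 5 lines: pwr dqurg czz ogys iba
Final line count: 5

Answer: 5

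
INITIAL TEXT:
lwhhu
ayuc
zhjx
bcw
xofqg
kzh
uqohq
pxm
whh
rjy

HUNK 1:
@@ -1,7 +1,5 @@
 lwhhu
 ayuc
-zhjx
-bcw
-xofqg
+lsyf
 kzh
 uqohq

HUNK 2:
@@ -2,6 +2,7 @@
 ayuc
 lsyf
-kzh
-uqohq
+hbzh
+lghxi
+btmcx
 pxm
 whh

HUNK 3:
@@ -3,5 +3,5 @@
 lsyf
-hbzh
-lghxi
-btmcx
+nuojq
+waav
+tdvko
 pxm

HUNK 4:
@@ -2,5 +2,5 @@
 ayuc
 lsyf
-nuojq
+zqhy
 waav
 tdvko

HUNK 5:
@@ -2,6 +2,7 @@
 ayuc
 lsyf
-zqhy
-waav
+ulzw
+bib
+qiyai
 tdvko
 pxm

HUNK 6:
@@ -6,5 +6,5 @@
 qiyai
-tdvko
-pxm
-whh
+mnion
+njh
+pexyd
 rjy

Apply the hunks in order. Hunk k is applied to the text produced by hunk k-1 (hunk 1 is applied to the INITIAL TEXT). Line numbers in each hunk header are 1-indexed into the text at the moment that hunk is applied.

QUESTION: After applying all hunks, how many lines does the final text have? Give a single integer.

Hunk 1: at line 1 remove [zhjx,bcw,xofqg] add [lsyf] -> 8 lines: lwhhu ayuc lsyf kzh uqohq pxm whh rjy
Hunk 2: at line 2 remove [kzh,uqohq] add [hbzh,lghxi,btmcx] -> 9 lines: lwhhu ayuc lsyf hbzh lghxi btmcx pxm whh rjy
Hunk 3: at line 3 remove [hbzh,lghxi,btmcx] add [nuojq,waav,tdvko] -> 9 lines: lwhhu ayuc lsyf nuojq waav tdvko pxm whh rjy
Hunk 4: at line 2 remove [nuojq] add [zqhy] -> 9 lines: lwhhu ayuc lsyf zqhy waav tdvko pxm whh rjy
Hunk 5: at line 2 remove [zqhy,waav] add [ulzw,bib,qiyai] -> 10 lines: lwhhu ayuc lsyf ulzw bib qiyai tdvko pxm whh rjy
Hunk 6: at line 6 remove [tdvko,pxm,whh] add [mnion,njh,pexyd] -> 10 lines: lwhhu ayuc lsyf ulzw bib qiyai mnion njh pexyd rjy
Final line count: 10

Answer: 10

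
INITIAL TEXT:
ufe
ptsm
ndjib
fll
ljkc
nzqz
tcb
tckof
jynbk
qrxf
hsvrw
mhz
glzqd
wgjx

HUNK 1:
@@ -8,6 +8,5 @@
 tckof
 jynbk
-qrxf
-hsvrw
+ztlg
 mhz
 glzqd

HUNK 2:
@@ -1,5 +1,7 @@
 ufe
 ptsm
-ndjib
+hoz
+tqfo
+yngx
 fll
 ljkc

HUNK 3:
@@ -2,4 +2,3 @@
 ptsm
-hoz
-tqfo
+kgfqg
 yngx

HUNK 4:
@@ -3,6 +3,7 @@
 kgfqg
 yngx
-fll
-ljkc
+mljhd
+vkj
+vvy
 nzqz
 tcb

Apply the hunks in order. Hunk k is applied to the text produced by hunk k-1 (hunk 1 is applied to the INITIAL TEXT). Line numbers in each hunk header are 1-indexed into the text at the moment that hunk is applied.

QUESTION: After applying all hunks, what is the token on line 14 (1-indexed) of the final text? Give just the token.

Hunk 1: at line 8 remove [qrxf,hsvrw] add [ztlg] -> 13 lines: ufe ptsm ndjib fll ljkc nzqz tcb tckof jynbk ztlg mhz glzqd wgjx
Hunk 2: at line 1 remove [ndjib] add [hoz,tqfo,yngx] -> 15 lines: ufe ptsm hoz tqfo yngx fll ljkc nzqz tcb tckof jynbk ztlg mhz glzqd wgjx
Hunk 3: at line 2 remove [hoz,tqfo] add [kgfqg] -> 14 lines: ufe ptsm kgfqg yngx fll ljkc nzqz tcb tckof jynbk ztlg mhz glzqd wgjx
Hunk 4: at line 3 remove [fll,ljkc] add [mljhd,vkj,vvy] -> 15 lines: ufe ptsm kgfqg yngx mljhd vkj vvy nzqz tcb tckof jynbk ztlg mhz glzqd wgjx
Final line 14: glzqd

Answer: glzqd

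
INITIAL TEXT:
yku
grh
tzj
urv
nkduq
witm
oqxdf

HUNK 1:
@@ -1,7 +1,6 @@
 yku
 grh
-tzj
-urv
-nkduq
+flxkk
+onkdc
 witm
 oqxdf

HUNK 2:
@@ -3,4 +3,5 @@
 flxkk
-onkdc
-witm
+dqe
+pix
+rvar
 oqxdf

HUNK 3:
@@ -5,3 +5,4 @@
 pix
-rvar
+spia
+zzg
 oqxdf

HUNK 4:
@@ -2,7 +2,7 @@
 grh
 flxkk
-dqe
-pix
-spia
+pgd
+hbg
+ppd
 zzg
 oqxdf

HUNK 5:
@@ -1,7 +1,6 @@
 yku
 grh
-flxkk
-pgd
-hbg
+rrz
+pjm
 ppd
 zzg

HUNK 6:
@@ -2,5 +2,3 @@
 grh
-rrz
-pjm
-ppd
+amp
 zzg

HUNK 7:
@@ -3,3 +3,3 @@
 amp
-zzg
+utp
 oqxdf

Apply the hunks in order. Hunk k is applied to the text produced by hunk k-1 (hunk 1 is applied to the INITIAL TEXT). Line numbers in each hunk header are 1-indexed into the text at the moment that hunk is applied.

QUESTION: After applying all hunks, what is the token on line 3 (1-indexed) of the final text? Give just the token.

Answer: amp

Derivation:
Hunk 1: at line 1 remove [tzj,urv,nkduq] add [flxkk,onkdc] -> 6 lines: yku grh flxkk onkdc witm oqxdf
Hunk 2: at line 3 remove [onkdc,witm] add [dqe,pix,rvar] -> 7 lines: yku grh flxkk dqe pix rvar oqxdf
Hunk 3: at line 5 remove [rvar] add [spia,zzg] -> 8 lines: yku grh flxkk dqe pix spia zzg oqxdf
Hunk 4: at line 2 remove [dqe,pix,spia] add [pgd,hbg,ppd] -> 8 lines: yku grh flxkk pgd hbg ppd zzg oqxdf
Hunk 5: at line 1 remove [flxkk,pgd,hbg] add [rrz,pjm] -> 7 lines: yku grh rrz pjm ppd zzg oqxdf
Hunk 6: at line 2 remove [rrz,pjm,ppd] add [amp] -> 5 lines: yku grh amp zzg oqxdf
Hunk 7: at line 3 remove [zzg] add [utp] -> 5 lines: yku grh amp utp oqxdf
Final line 3: amp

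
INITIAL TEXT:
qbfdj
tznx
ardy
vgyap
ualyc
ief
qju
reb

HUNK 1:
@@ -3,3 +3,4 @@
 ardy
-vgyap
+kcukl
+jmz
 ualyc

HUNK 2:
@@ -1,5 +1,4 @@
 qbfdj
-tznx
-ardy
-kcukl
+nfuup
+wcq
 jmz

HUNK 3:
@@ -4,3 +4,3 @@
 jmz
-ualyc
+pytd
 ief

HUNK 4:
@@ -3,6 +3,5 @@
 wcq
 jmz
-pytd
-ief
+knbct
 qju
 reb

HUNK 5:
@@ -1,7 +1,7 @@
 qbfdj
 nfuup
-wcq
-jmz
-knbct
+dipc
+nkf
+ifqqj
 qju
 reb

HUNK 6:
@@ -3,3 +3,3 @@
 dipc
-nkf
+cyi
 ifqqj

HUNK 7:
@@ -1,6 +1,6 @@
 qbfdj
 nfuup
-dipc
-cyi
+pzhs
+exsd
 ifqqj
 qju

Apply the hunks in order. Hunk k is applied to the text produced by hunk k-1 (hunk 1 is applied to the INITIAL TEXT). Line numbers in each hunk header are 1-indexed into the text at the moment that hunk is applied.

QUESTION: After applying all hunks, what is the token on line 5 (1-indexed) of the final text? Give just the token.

Hunk 1: at line 3 remove [vgyap] add [kcukl,jmz] -> 9 lines: qbfdj tznx ardy kcukl jmz ualyc ief qju reb
Hunk 2: at line 1 remove [tznx,ardy,kcukl] add [nfuup,wcq] -> 8 lines: qbfdj nfuup wcq jmz ualyc ief qju reb
Hunk 3: at line 4 remove [ualyc] add [pytd] -> 8 lines: qbfdj nfuup wcq jmz pytd ief qju reb
Hunk 4: at line 3 remove [pytd,ief] add [knbct] -> 7 lines: qbfdj nfuup wcq jmz knbct qju reb
Hunk 5: at line 1 remove [wcq,jmz,knbct] add [dipc,nkf,ifqqj] -> 7 lines: qbfdj nfuup dipc nkf ifqqj qju reb
Hunk 6: at line 3 remove [nkf] add [cyi] -> 7 lines: qbfdj nfuup dipc cyi ifqqj qju reb
Hunk 7: at line 1 remove [dipc,cyi] add [pzhs,exsd] -> 7 lines: qbfdj nfuup pzhs exsd ifqqj qju reb
Final line 5: ifqqj

Answer: ifqqj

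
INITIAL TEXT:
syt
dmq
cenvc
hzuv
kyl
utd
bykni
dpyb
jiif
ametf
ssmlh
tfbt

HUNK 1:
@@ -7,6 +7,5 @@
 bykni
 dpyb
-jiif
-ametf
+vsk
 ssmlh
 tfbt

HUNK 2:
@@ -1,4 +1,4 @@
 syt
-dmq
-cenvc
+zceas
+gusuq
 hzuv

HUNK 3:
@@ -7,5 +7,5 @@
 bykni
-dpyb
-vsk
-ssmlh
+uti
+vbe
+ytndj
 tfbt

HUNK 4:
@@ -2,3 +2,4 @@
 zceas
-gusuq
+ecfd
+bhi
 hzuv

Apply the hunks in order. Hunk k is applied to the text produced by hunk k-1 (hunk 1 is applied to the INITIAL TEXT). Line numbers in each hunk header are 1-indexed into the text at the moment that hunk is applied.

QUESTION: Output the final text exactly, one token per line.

Hunk 1: at line 7 remove [jiif,ametf] add [vsk] -> 11 lines: syt dmq cenvc hzuv kyl utd bykni dpyb vsk ssmlh tfbt
Hunk 2: at line 1 remove [dmq,cenvc] add [zceas,gusuq] -> 11 lines: syt zceas gusuq hzuv kyl utd bykni dpyb vsk ssmlh tfbt
Hunk 3: at line 7 remove [dpyb,vsk,ssmlh] add [uti,vbe,ytndj] -> 11 lines: syt zceas gusuq hzuv kyl utd bykni uti vbe ytndj tfbt
Hunk 4: at line 2 remove [gusuq] add [ecfd,bhi] -> 12 lines: syt zceas ecfd bhi hzuv kyl utd bykni uti vbe ytndj tfbt

Answer: syt
zceas
ecfd
bhi
hzuv
kyl
utd
bykni
uti
vbe
ytndj
tfbt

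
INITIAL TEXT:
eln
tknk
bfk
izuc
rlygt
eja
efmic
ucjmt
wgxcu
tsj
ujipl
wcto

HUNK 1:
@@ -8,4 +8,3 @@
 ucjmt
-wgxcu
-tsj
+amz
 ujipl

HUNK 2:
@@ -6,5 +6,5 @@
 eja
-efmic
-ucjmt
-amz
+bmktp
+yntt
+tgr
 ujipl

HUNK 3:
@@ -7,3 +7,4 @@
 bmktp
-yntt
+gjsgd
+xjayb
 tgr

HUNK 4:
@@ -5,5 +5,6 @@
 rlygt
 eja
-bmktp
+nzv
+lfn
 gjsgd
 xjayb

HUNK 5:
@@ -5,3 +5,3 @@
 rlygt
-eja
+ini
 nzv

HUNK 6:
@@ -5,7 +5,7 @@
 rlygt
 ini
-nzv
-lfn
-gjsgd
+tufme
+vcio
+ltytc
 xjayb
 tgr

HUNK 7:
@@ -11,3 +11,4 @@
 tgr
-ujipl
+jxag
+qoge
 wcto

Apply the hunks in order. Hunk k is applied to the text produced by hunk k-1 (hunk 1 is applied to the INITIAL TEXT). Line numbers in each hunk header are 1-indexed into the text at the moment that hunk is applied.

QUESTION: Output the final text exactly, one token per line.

Answer: eln
tknk
bfk
izuc
rlygt
ini
tufme
vcio
ltytc
xjayb
tgr
jxag
qoge
wcto

Derivation:
Hunk 1: at line 8 remove [wgxcu,tsj] add [amz] -> 11 lines: eln tknk bfk izuc rlygt eja efmic ucjmt amz ujipl wcto
Hunk 2: at line 6 remove [efmic,ucjmt,amz] add [bmktp,yntt,tgr] -> 11 lines: eln tknk bfk izuc rlygt eja bmktp yntt tgr ujipl wcto
Hunk 3: at line 7 remove [yntt] add [gjsgd,xjayb] -> 12 lines: eln tknk bfk izuc rlygt eja bmktp gjsgd xjayb tgr ujipl wcto
Hunk 4: at line 5 remove [bmktp] add [nzv,lfn] -> 13 lines: eln tknk bfk izuc rlygt eja nzv lfn gjsgd xjayb tgr ujipl wcto
Hunk 5: at line 5 remove [eja] add [ini] -> 13 lines: eln tknk bfk izuc rlygt ini nzv lfn gjsgd xjayb tgr ujipl wcto
Hunk 6: at line 5 remove [nzv,lfn,gjsgd] add [tufme,vcio,ltytc] -> 13 lines: eln tknk bfk izuc rlygt ini tufme vcio ltytc xjayb tgr ujipl wcto
Hunk 7: at line 11 remove [ujipl] add [jxag,qoge] -> 14 lines: eln tknk bfk izuc rlygt ini tufme vcio ltytc xjayb tgr jxag qoge wcto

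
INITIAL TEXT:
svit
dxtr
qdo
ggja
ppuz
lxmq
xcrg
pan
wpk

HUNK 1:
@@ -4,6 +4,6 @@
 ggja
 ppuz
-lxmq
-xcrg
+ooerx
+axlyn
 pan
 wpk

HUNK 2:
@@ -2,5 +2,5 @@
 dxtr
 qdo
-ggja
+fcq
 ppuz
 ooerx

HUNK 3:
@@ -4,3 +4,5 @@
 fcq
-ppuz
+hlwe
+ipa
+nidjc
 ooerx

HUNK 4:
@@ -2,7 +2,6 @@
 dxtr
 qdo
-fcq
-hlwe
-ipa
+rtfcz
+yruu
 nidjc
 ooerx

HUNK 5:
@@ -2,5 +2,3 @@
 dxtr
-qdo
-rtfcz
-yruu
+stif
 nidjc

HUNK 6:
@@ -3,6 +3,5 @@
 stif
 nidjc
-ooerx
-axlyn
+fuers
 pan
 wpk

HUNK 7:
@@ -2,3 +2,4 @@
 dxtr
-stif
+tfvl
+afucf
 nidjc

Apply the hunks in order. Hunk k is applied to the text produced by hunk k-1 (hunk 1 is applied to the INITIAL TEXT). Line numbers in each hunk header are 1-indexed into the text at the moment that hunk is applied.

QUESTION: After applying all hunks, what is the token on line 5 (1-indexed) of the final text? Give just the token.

Hunk 1: at line 4 remove [lxmq,xcrg] add [ooerx,axlyn] -> 9 lines: svit dxtr qdo ggja ppuz ooerx axlyn pan wpk
Hunk 2: at line 2 remove [ggja] add [fcq] -> 9 lines: svit dxtr qdo fcq ppuz ooerx axlyn pan wpk
Hunk 3: at line 4 remove [ppuz] add [hlwe,ipa,nidjc] -> 11 lines: svit dxtr qdo fcq hlwe ipa nidjc ooerx axlyn pan wpk
Hunk 4: at line 2 remove [fcq,hlwe,ipa] add [rtfcz,yruu] -> 10 lines: svit dxtr qdo rtfcz yruu nidjc ooerx axlyn pan wpk
Hunk 5: at line 2 remove [qdo,rtfcz,yruu] add [stif] -> 8 lines: svit dxtr stif nidjc ooerx axlyn pan wpk
Hunk 6: at line 3 remove [ooerx,axlyn] add [fuers] -> 7 lines: svit dxtr stif nidjc fuers pan wpk
Hunk 7: at line 2 remove [stif] add [tfvl,afucf] -> 8 lines: svit dxtr tfvl afucf nidjc fuers pan wpk
Final line 5: nidjc

Answer: nidjc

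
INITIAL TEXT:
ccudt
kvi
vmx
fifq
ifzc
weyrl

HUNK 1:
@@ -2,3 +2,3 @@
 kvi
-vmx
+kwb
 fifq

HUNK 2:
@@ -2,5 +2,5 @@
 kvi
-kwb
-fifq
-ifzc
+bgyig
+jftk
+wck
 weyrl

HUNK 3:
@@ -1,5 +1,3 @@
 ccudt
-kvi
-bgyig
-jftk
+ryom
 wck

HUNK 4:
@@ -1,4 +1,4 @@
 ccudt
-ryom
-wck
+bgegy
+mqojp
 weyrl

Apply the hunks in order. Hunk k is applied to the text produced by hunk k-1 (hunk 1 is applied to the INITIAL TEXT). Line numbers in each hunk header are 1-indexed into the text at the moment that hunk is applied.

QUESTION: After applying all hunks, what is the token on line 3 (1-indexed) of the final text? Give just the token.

Hunk 1: at line 2 remove [vmx] add [kwb] -> 6 lines: ccudt kvi kwb fifq ifzc weyrl
Hunk 2: at line 2 remove [kwb,fifq,ifzc] add [bgyig,jftk,wck] -> 6 lines: ccudt kvi bgyig jftk wck weyrl
Hunk 3: at line 1 remove [kvi,bgyig,jftk] add [ryom] -> 4 lines: ccudt ryom wck weyrl
Hunk 4: at line 1 remove [ryom,wck] add [bgegy,mqojp] -> 4 lines: ccudt bgegy mqojp weyrl
Final line 3: mqojp

Answer: mqojp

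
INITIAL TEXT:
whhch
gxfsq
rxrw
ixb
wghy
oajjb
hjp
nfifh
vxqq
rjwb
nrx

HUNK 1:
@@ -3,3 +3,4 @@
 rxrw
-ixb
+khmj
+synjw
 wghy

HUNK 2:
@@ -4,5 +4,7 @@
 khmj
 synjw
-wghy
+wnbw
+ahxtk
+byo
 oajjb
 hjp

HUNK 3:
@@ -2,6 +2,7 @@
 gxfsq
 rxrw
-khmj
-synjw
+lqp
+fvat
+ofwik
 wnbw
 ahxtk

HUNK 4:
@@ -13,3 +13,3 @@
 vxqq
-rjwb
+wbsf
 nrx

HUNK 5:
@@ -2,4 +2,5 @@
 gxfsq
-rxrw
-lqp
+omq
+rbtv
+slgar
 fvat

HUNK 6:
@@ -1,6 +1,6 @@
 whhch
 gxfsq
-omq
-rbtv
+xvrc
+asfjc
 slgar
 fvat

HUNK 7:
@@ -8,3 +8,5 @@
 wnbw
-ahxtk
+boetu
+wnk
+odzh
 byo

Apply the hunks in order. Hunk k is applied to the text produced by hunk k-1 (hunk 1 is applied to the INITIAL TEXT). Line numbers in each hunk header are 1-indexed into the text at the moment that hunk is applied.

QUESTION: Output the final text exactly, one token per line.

Answer: whhch
gxfsq
xvrc
asfjc
slgar
fvat
ofwik
wnbw
boetu
wnk
odzh
byo
oajjb
hjp
nfifh
vxqq
wbsf
nrx

Derivation:
Hunk 1: at line 3 remove [ixb] add [khmj,synjw] -> 12 lines: whhch gxfsq rxrw khmj synjw wghy oajjb hjp nfifh vxqq rjwb nrx
Hunk 2: at line 4 remove [wghy] add [wnbw,ahxtk,byo] -> 14 lines: whhch gxfsq rxrw khmj synjw wnbw ahxtk byo oajjb hjp nfifh vxqq rjwb nrx
Hunk 3: at line 2 remove [khmj,synjw] add [lqp,fvat,ofwik] -> 15 lines: whhch gxfsq rxrw lqp fvat ofwik wnbw ahxtk byo oajjb hjp nfifh vxqq rjwb nrx
Hunk 4: at line 13 remove [rjwb] add [wbsf] -> 15 lines: whhch gxfsq rxrw lqp fvat ofwik wnbw ahxtk byo oajjb hjp nfifh vxqq wbsf nrx
Hunk 5: at line 2 remove [rxrw,lqp] add [omq,rbtv,slgar] -> 16 lines: whhch gxfsq omq rbtv slgar fvat ofwik wnbw ahxtk byo oajjb hjp nfifh vxqq wbsf nrx
Hunk 6: at line 1 remove [omq,rbtv] add [xvrc,asfjc] -> 16 lines: whhch gxfsq xvrc asfjc slgar fvat ofwik wnbw ahxtk byo oajjb hjp nfifh vxqq wbsf nrx
Hunk 7: at line 8 remove [ahxtk] add [boetu,wnk,odzh] -> 18 lines: whhch gxfsq xvrc asfjc slgar fvat ofwik wnbw boetu wnk odzh byo oajjb hjp nfifh vxqq wbsf nrx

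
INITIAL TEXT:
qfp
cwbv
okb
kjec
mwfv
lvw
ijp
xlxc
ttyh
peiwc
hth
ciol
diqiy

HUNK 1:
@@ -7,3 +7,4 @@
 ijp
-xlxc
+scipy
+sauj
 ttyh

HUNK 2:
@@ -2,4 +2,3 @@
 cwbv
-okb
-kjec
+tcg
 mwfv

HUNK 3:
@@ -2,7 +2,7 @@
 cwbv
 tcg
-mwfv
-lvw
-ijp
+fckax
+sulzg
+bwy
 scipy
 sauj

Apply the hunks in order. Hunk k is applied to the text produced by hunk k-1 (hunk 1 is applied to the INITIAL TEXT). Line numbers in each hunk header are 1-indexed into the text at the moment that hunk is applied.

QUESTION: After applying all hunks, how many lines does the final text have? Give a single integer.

Answer: 13

Derivation:
Hunk 1: at line 7 remove [xlxc] add [scipy,sauj] -> 14 lines: qfp cwbv okb kjec mwfv lvw ijp scipy sauj ttyh peiwc hth ciol diqiy
Hunk 2: at line 2 remove [okb,kjec] add [tcg] -> 13 lines: qfp cwbv tcg mwfv lvw ijp scipy sauj ttyh peiwc hth ciol diqiy
Hunk 3: at line 2 remove [mwfv,lvw,ijp] add [fckax,sulzg,bwy] -> 13 lines: qfp cwbv tcg fckax sulzg bwy scipy sauj ttyh peiwc hth ciol diqiy
Final line count: 13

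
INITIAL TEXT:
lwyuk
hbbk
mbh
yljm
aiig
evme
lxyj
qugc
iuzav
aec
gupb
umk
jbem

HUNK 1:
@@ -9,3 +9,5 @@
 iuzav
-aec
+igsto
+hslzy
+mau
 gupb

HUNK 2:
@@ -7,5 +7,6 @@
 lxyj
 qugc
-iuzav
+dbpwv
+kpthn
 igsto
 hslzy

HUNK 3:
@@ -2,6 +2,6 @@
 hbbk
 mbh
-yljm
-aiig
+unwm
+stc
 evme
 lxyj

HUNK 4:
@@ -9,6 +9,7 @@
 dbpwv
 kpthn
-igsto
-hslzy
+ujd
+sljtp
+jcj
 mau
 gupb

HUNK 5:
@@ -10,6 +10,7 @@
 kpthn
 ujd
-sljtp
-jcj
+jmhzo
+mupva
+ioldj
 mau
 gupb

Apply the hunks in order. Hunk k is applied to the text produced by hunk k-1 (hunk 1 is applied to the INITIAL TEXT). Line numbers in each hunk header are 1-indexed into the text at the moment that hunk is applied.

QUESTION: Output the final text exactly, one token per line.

Answer: lwyuk
hbbk
mbh
unwm
stc
evme
lxyj
qugc
dbpwv
kpthn
ujd
jmhzo
mupva
ioldj
mau
gupb
umk
jbem

Derivation:
Hunk 1: at line 9 remove [aec] add [igsto,hslzy,mau] -> 15 lines: lwyuk hbbk mbh yljm aiig evme lxyj qugc iuzav igsto hslzy mau gupb umk jbem
Hunk 2: at line 7 remove [iuzav] add [dbpwv,kpthn] -> 16 lines: lwyuk hbbk mbh yljm aiig evme lxyj qugc dbpwv kpthn igsto hslzy mau gupb umk jbem
Hunk 3: at line 2 remove [yljm,aiig] add [unwm,stc] -> 16 lines: lwyuk hbbk mbh unwm stc evme lxyj qugc dbpwv kpthn igsto hslzy mau gupb umk jbem
Hunk 4: at line 9 remove [igsto,hslzy] add [ujd,sljtp,jcj] -> 17 lines: lwyuk hbbk mbh unwm stc evme lxyj qugc dbpwv kpthn ujd sljtp jcj mau gupb umk jbem
Hunk 5: at line 10 remove [sljtp,jcj] add [jmhzo,mupva,ioldj] -> 18 lines: lwyuk hbbk mbh unwm stc evme lxyj qugc dbpwv kpthn ujd jmhzo mupva ioldj mau gupb umk jbem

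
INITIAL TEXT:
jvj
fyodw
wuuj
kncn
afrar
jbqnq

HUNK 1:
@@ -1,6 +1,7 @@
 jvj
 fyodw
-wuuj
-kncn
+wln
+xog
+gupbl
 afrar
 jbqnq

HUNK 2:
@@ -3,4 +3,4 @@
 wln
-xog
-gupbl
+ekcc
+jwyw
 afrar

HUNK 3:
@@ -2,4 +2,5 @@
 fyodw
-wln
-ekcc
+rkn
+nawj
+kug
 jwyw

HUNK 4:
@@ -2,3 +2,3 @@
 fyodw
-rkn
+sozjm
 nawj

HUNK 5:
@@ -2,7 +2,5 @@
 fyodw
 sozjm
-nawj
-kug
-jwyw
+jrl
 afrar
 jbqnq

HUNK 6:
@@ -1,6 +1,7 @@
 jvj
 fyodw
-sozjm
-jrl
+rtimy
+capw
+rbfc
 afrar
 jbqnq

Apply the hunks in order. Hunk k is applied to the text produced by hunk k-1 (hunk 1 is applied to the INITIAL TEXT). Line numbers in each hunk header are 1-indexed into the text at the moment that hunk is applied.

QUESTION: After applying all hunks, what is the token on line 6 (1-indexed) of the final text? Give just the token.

Hunk 1: at line 1 remove [wuuj,kncn] add [wln,xog,gupbl] -> 7 lines: jvj fyodw wln xog gupbl afrar jbqnq
Hunk 2: at line 3 remove [xog,gupbl] add [ekcc,jwyw] -> 7 lines: jvj fyodw wln ekcc jwyw afrar jbqnq
Hunk 3: at line 2 remove [wln,ekcc] add [rkn,nawj,kug] -> 8 lines: jvj fyodw rkn nawj kug jwyw afrar jbqnq
Hunk 4: at line 2 remove [rkn] add [sozjm] -> 8 lines: jvj fyodw sozjm nawj kug jwyw afrar jbqnq
Hunk 5: at line 2 remove [nawj,kug,jwyw] add [jrl] -> 6 lines: jvj fyodw sozjm jrl afrar jbqnq
Hunk 6: at line 1 remove [sozjm,jrl] add [rtimy,capw,rbfc] -> 7 lines: jvj fyodw rtimy capw rbfc afrar jbqnq
Final line 6: afrar

Answer: afrar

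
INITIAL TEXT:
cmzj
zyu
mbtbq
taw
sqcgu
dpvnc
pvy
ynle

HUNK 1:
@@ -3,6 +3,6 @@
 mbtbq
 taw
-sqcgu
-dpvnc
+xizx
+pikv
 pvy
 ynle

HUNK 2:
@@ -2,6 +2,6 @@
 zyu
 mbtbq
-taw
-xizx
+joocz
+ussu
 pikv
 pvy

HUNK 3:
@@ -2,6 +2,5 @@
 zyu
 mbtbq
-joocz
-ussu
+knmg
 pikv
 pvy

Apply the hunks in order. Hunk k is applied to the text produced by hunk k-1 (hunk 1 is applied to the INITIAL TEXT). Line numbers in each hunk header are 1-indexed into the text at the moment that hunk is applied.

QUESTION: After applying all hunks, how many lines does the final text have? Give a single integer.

Answer: 7

Derivation:
Hunk 1: at line 3 remove [sqcgu,dpvnc] add [xizx,pikv] -> 8 lines: cmzj zyu mbtbq taw xizx pikv pvy ynle
Hunk 2: at line 2 remove [taw,xizx] add [joocz,ussu] -> 8 lines: cmzj zyu mbtbq joocz ussu pikv pvy ynle
Hunk 3: at line 2 remove [joocz,ussu] add [knmg] -> 7 lines: cmzj zyu mbtbq knmg pikv pvy ynle
Final line count: 7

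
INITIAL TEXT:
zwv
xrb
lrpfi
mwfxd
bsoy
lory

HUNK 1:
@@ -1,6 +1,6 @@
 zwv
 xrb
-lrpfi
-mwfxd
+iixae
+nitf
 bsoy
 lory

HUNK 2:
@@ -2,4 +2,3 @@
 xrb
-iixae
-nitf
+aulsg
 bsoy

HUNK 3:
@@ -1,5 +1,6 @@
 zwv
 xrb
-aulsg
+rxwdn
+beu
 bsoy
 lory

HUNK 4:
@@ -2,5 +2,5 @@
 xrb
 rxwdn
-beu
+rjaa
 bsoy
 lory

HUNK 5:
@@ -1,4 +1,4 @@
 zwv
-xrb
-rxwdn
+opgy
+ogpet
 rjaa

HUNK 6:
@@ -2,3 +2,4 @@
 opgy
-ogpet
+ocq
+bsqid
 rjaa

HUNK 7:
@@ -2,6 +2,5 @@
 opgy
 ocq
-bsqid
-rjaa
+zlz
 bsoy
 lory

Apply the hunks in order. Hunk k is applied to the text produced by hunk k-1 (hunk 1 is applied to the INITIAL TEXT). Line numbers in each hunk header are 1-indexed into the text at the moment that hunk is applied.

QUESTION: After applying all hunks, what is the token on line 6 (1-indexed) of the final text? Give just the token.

Answer: lory

Derivation:
Hunk 1: at line 1 remove [lrpfi,mwfxd] add [iixae,nitf] -> 6 lines: zwv xrb iixae nitf bsoy lory
Hunk 2: at line 2 remove [iixae,nitf] add [aulsg] -> 5 lines: zwv xrb aulsg bsoy lory
Hunk 3: at line 1 remove [aulsg] add [rxwdn,beu] -> 6 lines: zwv xrb rxwdn beu bsoy lory
Hunk 4: at line 2 remove [beu] add [rjaa] -> 6 lines: zwv xrb rxwdn rjaa bsoy lory
Hunk 5: at line 1 remove [xrb,rxwdn] add [opgy,ogpet] -> 6 lines: zwv opgy ogpet rjaa bsoy lory
Hunk 6: at line 2 remove [ogpet] add [ocq,bsqid] -> 7 lines: zwv opgy ocq bsqid rjaa bsoy lory
Hunk 7: at line 2 remove [bsqid,rjaa] add [zlz] -> 6 lines: zwv opgy ocq zlz bsoy lory
Final line 6: lory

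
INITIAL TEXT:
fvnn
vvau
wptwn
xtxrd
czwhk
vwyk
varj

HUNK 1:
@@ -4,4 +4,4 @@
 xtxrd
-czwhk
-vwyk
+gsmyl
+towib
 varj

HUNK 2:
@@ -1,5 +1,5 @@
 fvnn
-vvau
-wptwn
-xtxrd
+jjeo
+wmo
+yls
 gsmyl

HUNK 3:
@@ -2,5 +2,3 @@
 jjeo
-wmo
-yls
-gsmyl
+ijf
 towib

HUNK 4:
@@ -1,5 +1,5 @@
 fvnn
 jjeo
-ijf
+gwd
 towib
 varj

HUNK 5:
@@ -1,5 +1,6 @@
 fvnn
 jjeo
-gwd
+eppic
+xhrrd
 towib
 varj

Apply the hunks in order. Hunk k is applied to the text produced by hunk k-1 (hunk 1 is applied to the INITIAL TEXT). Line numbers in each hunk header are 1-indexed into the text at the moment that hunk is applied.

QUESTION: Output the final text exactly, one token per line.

Hunk 1: at line 4 remove [czwhk,vwyk] add [gsmyl,towib] -> 7 lines: fvnn vvau wptwn xtxrd gsmyl towib varj
Hunk 2: at line 1 remove [vvau,wptwn,xtxrd] add [jjeo,wmo,yls] -> 7 lines: fvnn jjeo wmo yls gsmyl towib varj
Hunk 3: at line 2 remove [wmo,yls,gsmyl] add [ijf] -> 5 lines: fvnn jjeo ijf towib varj
Hunk 4: at line 1 remove [ijf] add [gwd] -> 5 lines: fvnn jjeo gwd towib varj
Hunk 5: at line 1 remove [gwd] add [eppic,xhrrd] -> 6 lines: fvnn jjeo eppic xhrrd towib varj

Answer: fvnn
jjeo
eppic
xhrrd
towib
varj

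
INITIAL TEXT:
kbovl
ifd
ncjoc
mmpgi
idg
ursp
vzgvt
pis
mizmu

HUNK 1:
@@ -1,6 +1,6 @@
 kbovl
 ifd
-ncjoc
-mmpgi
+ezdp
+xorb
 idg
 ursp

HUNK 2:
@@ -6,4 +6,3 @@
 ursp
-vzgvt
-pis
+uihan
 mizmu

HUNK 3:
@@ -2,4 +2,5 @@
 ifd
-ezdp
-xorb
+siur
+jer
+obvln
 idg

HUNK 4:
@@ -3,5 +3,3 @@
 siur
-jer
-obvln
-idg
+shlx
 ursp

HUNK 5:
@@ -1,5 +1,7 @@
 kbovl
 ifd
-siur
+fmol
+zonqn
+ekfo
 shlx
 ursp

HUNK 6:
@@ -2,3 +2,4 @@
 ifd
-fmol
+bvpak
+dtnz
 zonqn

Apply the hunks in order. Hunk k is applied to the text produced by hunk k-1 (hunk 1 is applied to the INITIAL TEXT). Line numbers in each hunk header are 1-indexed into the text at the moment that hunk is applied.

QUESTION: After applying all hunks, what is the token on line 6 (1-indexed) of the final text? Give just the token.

Hunk 1: at line 1 remove [ncjoc,mmpgi] add [ezdp,xorb] -> 9 lines: kbovl ifd ezdp xorb idg ursp vzgvt pis mizmu
Hunk 2: at line 6 remove [vzgvt,pis] add [uihan] -> 8 lines: kbovl ifd ezdp xorb idg ursp uihan mizmu
Hunk 3: at line 2 remove [ezdp,xorb] add [siur,jer,obvln] -> 9 lines: kbovl ifd siur jer obvln idg ursp uihan mizmu
Hunk 4: at line 3 remove [jer,obvln,idg] add [shlx] -> 7 lines: kbovl ifd siur shlx ursp uihan mizmu
Hunk 5: at line 1 remove [siur] add [fmol,zonqn,ekfo] -> 9 lines: kbovl ifd fmol zonqn ekfo shlx ursp uihan mizmu
Hunk 6: at line 2 remove [fmol] add [bvpak,dtnz] -> 10 lines: kbovl ifd bvpak dtnz zonqn ekfo shlx ursp uihan mizmu
Final line 6: ekfo

Answer: ekfo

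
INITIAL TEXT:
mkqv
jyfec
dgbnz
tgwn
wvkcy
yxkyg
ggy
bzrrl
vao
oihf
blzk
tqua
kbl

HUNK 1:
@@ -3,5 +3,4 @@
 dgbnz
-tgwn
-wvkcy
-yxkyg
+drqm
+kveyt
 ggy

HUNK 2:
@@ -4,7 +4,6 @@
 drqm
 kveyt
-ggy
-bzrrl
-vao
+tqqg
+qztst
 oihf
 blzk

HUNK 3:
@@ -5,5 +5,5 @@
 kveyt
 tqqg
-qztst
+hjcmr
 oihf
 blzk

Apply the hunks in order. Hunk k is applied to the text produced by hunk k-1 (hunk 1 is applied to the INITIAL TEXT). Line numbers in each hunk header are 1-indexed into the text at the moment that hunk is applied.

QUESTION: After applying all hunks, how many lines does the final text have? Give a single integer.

Hunk 1: at line 3 remove [tgwn,wvkcy,yxkyg] add [drqm,kveyt] -> 12 lines: mkqv jyfec dgbnz drqm kveyt ggy bzrrl vao oihf blzk tqua kbl
Hunk 2: at line 4 remove [ggy,bzrrl,vao] add [tqqg,qztst] -> 11 lines: mkqv jyfec dgbnz drqm kveyt tqqg qztst oihf blzk tqua kbl
Hunk 3: at line 5 remove [qztst] add [hjcmr] -> 11 lines: mkqv jyfec dgbnz drqm kveyt tqqg hjcmr oihf blzk tqua kbl
Final line count: 11

Answer: 11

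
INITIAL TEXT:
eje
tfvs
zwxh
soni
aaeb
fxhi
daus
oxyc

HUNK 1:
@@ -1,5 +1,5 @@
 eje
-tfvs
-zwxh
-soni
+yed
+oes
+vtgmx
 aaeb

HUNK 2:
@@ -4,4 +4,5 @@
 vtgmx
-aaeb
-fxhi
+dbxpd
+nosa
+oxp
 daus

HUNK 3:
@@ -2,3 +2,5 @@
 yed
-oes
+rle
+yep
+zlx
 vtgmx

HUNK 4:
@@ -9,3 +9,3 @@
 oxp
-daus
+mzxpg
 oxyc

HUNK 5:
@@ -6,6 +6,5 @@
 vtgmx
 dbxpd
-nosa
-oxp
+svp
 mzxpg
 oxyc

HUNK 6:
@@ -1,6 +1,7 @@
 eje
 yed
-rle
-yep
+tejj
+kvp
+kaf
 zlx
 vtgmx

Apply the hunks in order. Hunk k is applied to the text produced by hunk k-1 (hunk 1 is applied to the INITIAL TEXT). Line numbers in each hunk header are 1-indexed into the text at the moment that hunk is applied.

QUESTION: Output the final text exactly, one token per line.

Hunk 1: at line 1 remove [tfvs,zwxh,soni] add [yed,oes,vtgmx] -> 8 lines: eje yed oes vtgmx aaeb fxhi daus oxyc
Hunk 2: at line 4 remove [aaeb,fxhi] add [dbxpd,nosa,oxp] -> 9 lines: eje yed oes vtgmx dbxpd nosa oxp daus oxyc
Hunk 3: at line 2 remove [oes] add [rle,yep,zlx] -> 11 lines: eje yed rle yep zlx vtgmx dbxpd nosa oxp daus oxyc
Hunk 4: at line 9 remove [daus] add [mzxpg] -> 11 lines: eje yed rle yep zlx vtgmx dbxpd nosa oxp mzxpg oxyc
Hunk 5: at line 6 remove [nosa,oxp] add [svp] -> 10 lines: eje yed rle yep zlx vtgmx dbxpd svp mzxpg oxyc
Hunk 6: at line 1 remove [rle,yep] add [tejj,kvp,kaf] -> 11 lines: eje yed tejj kvp kaf zlx vtgmx dbxpd svp mzxpg oxyc

Answer: eje
yed
tejj
kvp
kaf
zlx
vtgmx
dbxpd
svp
mzxpg
oxyc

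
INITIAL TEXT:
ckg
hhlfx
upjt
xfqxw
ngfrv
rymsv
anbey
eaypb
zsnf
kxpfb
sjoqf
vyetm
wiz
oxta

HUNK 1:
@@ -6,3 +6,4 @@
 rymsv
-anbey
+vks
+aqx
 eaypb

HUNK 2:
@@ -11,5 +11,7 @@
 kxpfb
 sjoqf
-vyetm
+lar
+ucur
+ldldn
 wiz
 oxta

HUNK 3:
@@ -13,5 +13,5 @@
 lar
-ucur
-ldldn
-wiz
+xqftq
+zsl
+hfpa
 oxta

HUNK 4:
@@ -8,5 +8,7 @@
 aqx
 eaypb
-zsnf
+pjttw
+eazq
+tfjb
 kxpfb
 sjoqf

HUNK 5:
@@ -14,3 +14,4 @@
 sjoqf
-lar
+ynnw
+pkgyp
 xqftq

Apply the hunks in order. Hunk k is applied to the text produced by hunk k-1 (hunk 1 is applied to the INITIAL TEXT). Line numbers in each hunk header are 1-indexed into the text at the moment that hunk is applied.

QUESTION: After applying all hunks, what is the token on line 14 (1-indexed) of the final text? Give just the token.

Hunk 1: at line 6 remove [anbey] add [vks,aqx] -> 15 lines: ckg hhlfx upjt xfqxw ngfrv rymsv vks aqx eaypb zsnf kxpfb sjoqf vyetm wiz oxta
Hunk 2: at line 11 remove [vyetm] add [lar,ucur,ldldn] -> 17 lines: ckg hhlfx upjt xfqxw ngfrv rymsv vks aqx eaypb zsnf kxpfb sjoqf lar ucur ldldn wiz oxta
Hunk 3: at line 13 remove [ucur,ldldn,wiz] add [xqftq,zsl,hfpa] -> 17 lines: ckg hhlfx upjt xfqxw ngfrv rymsv vks aqx eaypb zsnf kxpfb sjoqf lar xqftq zsl hfpa oxta
Hunk 4: at line 8 remove [zsnf] add [pjttw,eazq,tfjb] -> 19 lines: ckg hhlfx upjt xfqxw ngfrv rymsv vks aqx eaypb pjttw eazq tfjb kxpfb sjoqf lar xqftq zsl hfpa oxta
Hunk 5: at line 14 remove [lar] add [ynnw,pkgyp] -> 20 lines: ckg hhlfx upjt xfqxw ngfrv rymsv vks aqx eaypb pjttw eazq tfjb kxpfb sjoqf ynnw pkgyp xqftq zsl hfpa oxta
Final line 14: sjoqf

Answer: sjoqf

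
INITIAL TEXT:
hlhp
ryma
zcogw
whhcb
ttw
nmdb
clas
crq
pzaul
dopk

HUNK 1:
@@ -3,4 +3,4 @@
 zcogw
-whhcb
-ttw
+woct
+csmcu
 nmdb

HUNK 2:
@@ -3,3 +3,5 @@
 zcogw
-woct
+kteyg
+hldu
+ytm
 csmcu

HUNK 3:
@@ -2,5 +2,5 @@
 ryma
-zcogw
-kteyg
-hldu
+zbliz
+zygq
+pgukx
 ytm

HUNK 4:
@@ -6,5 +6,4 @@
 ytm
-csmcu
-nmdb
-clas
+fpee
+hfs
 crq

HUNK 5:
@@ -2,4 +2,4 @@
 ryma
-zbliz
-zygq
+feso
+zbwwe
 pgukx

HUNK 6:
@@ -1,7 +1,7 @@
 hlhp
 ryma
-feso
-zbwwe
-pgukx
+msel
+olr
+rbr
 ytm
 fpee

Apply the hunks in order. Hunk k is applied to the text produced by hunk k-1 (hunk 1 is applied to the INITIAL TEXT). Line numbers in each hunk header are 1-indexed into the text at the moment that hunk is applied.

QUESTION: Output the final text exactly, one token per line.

Hunk 1: at line 3 remove [whhcb,ttw] add [woct,csmcu] -> 10 lines: hlhp ryma zcogw woct csmcu nmdb clas crq pzaul dopk
Hunk 2: at line 3 remove [woct] add [kteyg,hldu,ytm] -> 12 lines: hlhp ryma zcogw kteyg hldu ytm csmcu nmdb clas crq pzaul dopk
Hunk 3: at line 2 remove [zcogw,kteyg,hldu] add [zbliz,zygq,pgukx] -> 12 lines: hlhp ryma zbliz zygq pgukx ytm csmcu nmdb clas crq pzaul dopk
Hunk 4: at line 6 remove [csmcu,nmdb,clas] add [fpee,hfs] -> 11 lines: hlhp ryma zbliz zygq pgukx ytm fpee hfs crq pzaul dopk
Hunk 5: at line 2 remove [zbliz,zygq] add [feso,zbwwe] -> 11 lines: hlhp ryma feso zbwwe pgukx ytm fpee hfs crq pzaul dopk
Hunk 6: at line 1 remove [feso,zbwwe,pgukx] add [msel,olr,rbr] -> 11 lines: hlhp ryma msel olr rbr ytm fpee hfs crq pzaul dopk

Answer: hlhp
ryma
msel
olr
rbr
ytm
fpee
hfs
crq
pzaul
dopk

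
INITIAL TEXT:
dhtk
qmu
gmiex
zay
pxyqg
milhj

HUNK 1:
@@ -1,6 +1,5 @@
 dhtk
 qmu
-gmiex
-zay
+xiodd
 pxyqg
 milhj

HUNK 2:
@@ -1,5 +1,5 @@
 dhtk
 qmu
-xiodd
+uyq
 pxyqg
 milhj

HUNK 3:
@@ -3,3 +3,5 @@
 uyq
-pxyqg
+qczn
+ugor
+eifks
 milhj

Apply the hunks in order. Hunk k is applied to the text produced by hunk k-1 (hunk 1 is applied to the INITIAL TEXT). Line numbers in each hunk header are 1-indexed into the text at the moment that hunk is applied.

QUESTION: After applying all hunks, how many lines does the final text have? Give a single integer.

Hunk 1: at line 1 remove [gmiex,zay] add [xiodd] -> 5 lines: dhtk qmu xiodd pxyqg milhj
Hunk 2: at line 1 remove [xiodd] add [uyq] -> 5 lines: dhtk qmu uyq pxyqg milhj
Hunk 3: at line 3 remove [pxyqg] add [qczn,ugor,eifks] -> 7 lines: dhtk qmu uyq qczn ugor eifks milhj
Final line count: 7

Answer: 7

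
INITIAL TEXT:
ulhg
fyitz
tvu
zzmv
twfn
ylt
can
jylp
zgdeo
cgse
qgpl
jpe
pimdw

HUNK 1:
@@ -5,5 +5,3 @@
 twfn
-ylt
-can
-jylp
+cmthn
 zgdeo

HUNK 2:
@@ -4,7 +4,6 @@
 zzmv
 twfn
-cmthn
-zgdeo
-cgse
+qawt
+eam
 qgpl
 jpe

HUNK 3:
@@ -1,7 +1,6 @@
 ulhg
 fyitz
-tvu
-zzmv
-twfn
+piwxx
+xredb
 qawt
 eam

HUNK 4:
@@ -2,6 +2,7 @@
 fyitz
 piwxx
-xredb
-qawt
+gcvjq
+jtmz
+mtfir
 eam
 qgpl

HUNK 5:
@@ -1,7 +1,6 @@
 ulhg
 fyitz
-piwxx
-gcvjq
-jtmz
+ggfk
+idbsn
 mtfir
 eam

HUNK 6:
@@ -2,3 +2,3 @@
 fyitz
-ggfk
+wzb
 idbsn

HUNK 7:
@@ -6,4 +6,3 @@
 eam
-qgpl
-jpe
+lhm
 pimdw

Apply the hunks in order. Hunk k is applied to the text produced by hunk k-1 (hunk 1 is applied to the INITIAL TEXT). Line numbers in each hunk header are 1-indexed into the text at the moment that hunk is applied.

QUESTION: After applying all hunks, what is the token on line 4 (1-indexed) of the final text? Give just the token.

Hunk 1: at line 5 remove [ylt,can,jylp] add [cmthn] -> 11 lines: ulhg fyitz tvu zzmv twfn cmthn zgdeo cgse qgpl jpe pimdw
Hunk 2: at line 4 remove [cmthn,zgdeo,cgse] add [qawt,eam] -> 10 lines: ulhg fyitz tvu zzmv twfn qawt eam qgpl jpe pimdw
Hunk 3: at line 1 remove [tvu,zzmv,twfn] add [piwxx,xredb] -> 9 lines: ulhg fyitz piwxx xredb qawt eam qgpl jpe pimdw
Hunk 4: at line 2 remove [xredb,qawt] add [gcvjq,jtmz,mtfir] -> 10 lines: ulhg fyitz piwxx gcvjq jtmz mtfir eam qgpl jpe pimdw
Hunk 5: at line 1 remove [piwxx,gcvjq,jtmz] add [ggfk,idbsn] -> 9 lines: ulhg fyitz ggfk idbsn mtfir eam qgpl jpe pimdw
Hunk 6: at line 2 remove [ggfk] add [wzb] -> 9 lines: ulhg fyitz wzb idbsn mtfir eam qgpl jpe pimdw
Hunk 7: at line 6 remove [qgpl,jpe] add [lhm] -> 8 lines: ulhg fyitz wzb idbsn mtfir eam lhm pimdw
Final line 4: idbsn

Answer: idbsn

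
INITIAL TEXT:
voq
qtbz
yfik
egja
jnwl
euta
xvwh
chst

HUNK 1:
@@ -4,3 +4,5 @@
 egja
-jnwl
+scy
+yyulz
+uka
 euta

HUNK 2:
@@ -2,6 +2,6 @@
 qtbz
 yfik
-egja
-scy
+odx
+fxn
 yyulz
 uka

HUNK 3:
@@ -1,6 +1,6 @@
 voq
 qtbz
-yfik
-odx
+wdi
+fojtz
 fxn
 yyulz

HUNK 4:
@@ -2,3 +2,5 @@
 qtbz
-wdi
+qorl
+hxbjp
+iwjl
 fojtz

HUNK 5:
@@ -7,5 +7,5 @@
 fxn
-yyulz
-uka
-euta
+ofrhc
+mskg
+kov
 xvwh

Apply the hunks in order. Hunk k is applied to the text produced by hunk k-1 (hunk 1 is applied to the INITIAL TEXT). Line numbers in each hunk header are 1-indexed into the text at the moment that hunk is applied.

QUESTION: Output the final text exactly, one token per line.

Answer: voq
qtbz
qorl
hxbjp
iwjl
fojtz
fxn
ofrhc
mskg
kov
xvwh
chst

Derivation:
Hunk 1: at line 4 remove [jnwl] add [scy,yyulz,uka] -> 10 lines: voq qtbz yfik egja scy yyulz uka euta xvwh chst
Hunk 2: at line 2 remove [egja,scy] add [odx,fxn] -> 10 lines: voq qtbz yfik odx fxn yyulz uka euta xvwh chst
Hunk 3: at line 1 remove [yfik,odx] add [wdi,fojtz] -> 10 lines: voq qtbz wdi fojtz fxn yyulz uka euta xvwh chst
Hunk 4: at line 2 remove [wdi] add [qorl,hxbjp,iwjl] -> 12 lines: voq qtbz qorl hxbjp iwjl fojtz fxn yyulz uka euta xvwh chst
Hunk 5: at line 7 remove [yyulz,uka,euta] add [ofrhc,mskg,kov] -> 12 lines: voq qtbz qorl hxbjp iwjl fojtz fxn ofrhc mskg kov xvwh chst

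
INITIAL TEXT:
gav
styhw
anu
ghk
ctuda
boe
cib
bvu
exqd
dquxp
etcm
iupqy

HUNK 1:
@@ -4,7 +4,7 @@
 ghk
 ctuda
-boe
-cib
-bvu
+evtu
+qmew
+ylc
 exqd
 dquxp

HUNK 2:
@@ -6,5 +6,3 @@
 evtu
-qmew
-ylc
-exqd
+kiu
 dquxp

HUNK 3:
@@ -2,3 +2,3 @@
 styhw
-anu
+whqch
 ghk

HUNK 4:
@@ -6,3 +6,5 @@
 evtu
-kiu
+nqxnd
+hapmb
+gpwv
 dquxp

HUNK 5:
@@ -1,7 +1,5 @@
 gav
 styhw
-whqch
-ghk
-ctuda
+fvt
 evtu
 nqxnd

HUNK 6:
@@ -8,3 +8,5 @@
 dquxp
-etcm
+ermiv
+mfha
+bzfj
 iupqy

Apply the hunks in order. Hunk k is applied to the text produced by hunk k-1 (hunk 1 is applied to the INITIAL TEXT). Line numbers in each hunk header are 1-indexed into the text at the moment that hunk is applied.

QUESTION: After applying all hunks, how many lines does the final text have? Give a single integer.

Hunk 1: at line 4 remove [boe,cib,bvu] add [evtu,qmew,ylc] -> 12 lines: gav styhw anu ghk ctuda evtu qmew ylc exqd dquxp etcm iupqy
Hunk 2: at line 6 remove [qmew,ylc,exqd] add [kiu] -> 10 lines: gav styhw anu ghk ctuda evtu kiu dquxp etcm iupqy
Hunk 3: at line 2 remove [anu] add [whqch] -> 10 lines: gav styhw whqch ghk ctuda evtu kiu dquxp etcm iupqy
Hunk 4: at line 6 remove [kiu] add [nqxnd,hapmb,gpwv] -> 12 lines: gav styhw whqch ghk ctuda evtu nqxnd hapmb gpwv dquxp etcm iupqy
Hunk 5: at line 1 remove [whqch,ghk,ctuda] add [fvt] -> 10 lines: gav styhw fvt evtu nqxnd hapmb gpwv dquxp etcm iupqy
Hunk 6: at line 8 remove [etcm] add [ermiv,mfha,bzfj] -> 12 lines: gav styhw fvt evtu nqxnd hapmb gpwv dquxp ermiv mfha bzfj iupqy
Final line count: 12

Answer: 12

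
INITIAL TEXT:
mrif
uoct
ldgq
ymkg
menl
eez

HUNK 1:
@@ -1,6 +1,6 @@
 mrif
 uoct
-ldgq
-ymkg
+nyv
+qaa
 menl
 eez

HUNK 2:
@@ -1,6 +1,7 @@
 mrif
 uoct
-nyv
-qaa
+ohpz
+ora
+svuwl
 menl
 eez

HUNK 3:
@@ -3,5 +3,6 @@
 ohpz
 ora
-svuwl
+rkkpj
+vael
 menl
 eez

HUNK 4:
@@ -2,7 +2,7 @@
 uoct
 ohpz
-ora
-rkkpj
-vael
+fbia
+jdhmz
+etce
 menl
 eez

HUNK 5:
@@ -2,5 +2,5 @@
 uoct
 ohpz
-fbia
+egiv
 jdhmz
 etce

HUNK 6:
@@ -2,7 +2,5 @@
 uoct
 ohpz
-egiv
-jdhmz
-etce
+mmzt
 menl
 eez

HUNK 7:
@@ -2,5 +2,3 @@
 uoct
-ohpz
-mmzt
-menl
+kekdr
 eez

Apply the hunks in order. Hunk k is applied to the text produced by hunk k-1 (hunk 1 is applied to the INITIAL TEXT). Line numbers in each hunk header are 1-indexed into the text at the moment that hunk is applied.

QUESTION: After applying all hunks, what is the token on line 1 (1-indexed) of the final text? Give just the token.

Answer: mrif

Derivation:
Hunk 1: at line 1 remove [ldgq,ymkg] add [nyv,qaa] -> 6 lines: mrif uoct nyv qaa menl eez
Hunk 2: at line 1 remove [nyv,qaa] add [ohpz,ora,svuwl] -> 7 lines: mrif uoct ohpz ora svuwl menl eez
Hunk 3: at line 3 remove [svuwl] add [rkkpj,vael] -> 8 lines: mrif uoct ohpz ora rkkpj vael menl eez
Hunk 4: at line 2 remove [ora,rkkpj,vael] add [fbia,jdhmz,etce] -> 8 lines: mrif uoct ohpz fbia jdhmz etce menl eez
Hunk 5: at line 2 remove [fbia] add [egiv] -> 8 lines: mrif uoct ohpz egiv jdhmz etce menl eez
Hunk 6: at line 2 remove [egiv,jdhmz,etce] add [mmzt] -> 6 lines: mrif uoct ohpz mmzt menl eez
Hunk 7: at line 2 remove [ohpz,mmzt,menl] add [kekdr] -> 4 lines: mrif uoct kekdr eez
Final line 1: mrif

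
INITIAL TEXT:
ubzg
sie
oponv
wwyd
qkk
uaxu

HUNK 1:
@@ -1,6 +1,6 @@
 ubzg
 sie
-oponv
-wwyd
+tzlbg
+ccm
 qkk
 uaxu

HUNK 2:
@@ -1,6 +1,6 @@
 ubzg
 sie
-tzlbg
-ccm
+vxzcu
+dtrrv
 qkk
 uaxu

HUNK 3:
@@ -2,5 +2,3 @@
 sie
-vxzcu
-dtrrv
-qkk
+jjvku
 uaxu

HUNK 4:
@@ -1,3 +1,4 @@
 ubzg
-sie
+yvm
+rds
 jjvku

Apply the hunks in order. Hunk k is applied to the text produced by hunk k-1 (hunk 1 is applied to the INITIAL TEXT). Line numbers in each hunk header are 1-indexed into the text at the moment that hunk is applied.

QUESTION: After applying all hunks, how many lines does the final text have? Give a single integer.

Answer: 5

Derivation:
Hunk 1: at line 1 remove [oponv,wwyd] add [tzlbg,ccm] -> 6 lines: ubzg sie tzlbg ccm qkk uaxu
Hunk 2: at line 1 remove [tzlbg,ccm] add [vxzcu,dtrrv] -> 6 lines: ubzg sie vxzcu dtrrv qkk uaxu
Hunk 3: at line 2 remove [vxzcu,dtrrv,qkk] add [jjvku] -> 4 lines: ubzg sie jjvku uaxu
Hunk 4: at line 1 remove [sie] add [yvm,rds] -> 5 lines: ubzg yvm rds jjvku uaxu
Final line count: 5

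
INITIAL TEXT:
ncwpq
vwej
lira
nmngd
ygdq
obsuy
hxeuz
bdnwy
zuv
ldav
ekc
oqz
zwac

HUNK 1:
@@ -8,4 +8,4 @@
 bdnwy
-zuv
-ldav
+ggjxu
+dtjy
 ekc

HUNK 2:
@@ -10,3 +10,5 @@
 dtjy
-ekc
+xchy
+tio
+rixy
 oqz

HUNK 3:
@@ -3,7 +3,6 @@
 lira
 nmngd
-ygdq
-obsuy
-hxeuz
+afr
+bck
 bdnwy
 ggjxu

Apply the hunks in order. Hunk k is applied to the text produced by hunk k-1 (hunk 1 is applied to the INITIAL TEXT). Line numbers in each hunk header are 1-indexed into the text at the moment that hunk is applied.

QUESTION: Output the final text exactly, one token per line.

Answer: ncwpq
vwej
lira
nmngd
afr
bck
bdnwy
ggjxu
dtjy
xchy
tio
rixy
oqz
zwac

Derivation:
Hunk 1: at line 8 remove [zuv,ldav] add [ggjxu,dtjy] -> 13 lines: ncwpq vwej lira nmngd ygdq obsuy hxeuz bdnwy ggjxu dtjy ekc oqz zwac
Hunk 2: at line 10 remove [ekc] add [xchy,tio,rixy] -> 15 lines: ncwpq vwej lira nmngd ygdq obsuy hxeuz bdnwy ggjxu dtjy xchy tio rixy oqz zwac
Hunk 3: at line 3 remove [ygdq,obsuy,hxeuz] add [afr,bck] -> 14 lines: ncwpq vwej lira nmngd afr bck bdnwy ggjxu dtjy xchy tio rixy oqz zwac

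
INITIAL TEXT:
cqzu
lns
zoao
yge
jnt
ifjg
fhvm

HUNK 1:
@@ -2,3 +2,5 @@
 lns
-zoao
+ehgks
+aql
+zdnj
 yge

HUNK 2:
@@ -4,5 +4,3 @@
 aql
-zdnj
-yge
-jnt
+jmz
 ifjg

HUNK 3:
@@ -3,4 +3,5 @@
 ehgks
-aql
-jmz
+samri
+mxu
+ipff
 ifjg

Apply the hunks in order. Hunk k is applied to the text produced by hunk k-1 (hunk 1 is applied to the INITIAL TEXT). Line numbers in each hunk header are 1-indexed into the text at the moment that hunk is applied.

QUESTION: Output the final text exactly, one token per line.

Answer: cqzu
lns
ehgks
samri
mxu
ipff
ifjg
fhvm

Derivation:
Hunk 1: at line 2 remove [zoao] add [ehgks,aql,zdnj] -> 9 lines: cqzu lns ehgks aql zdnj yge jnt ifjg fhvm
Hunk 2: at line 4 remove [zdnj,yge,jnt] add [jmz] -> 7 lines: cqzu lns ehgks aql jmz ifjg fhvm
Hunk 3: at line 3 remove [aql,jmz] add [samri,mxu,ipff] -> 8 lines: cqzu lns ehgks samri mxu ipff ifjg fhvm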